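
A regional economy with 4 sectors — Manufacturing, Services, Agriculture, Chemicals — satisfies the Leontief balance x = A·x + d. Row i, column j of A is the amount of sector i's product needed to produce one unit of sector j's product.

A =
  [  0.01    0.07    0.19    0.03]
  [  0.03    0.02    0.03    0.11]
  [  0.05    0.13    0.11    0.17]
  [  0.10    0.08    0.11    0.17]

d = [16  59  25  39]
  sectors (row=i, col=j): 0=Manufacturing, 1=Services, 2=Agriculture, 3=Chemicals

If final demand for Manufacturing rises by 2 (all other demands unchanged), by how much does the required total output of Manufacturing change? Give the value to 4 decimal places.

2.0715

Form M = I − A:
  [  0.99   -0.07   -0.19   -0.03]
  [ -0.03    0.98   -0.03   -0.11]
  [ -0.05   -0.13    0.89   -0.17]
  [ -0.10   -0.08   -0.11    0.83]
Leontief inverse L = M⁻¹:
  [  1.0358    0.1137    0.2375    0.1011]
  [  0.0505    1.0452    0.0650    0.1537]
  [  0.0927    0.1856    1.1830    0.2703]
  [  0.1419    0.1390    0.1917    1.2676]
Total output x = L · d:
  x_0 = 1.0358·16 + 0.1137·59 + 0.2375·25 + 0.1011·39 = 33.1636
  x_1 = 0.0505·16 + 1.0452·59 + 0.0650·25 + 0.1537·39 = 70.0906
  x_2 = 0.0927·16 + 0.1856·59 + 1.1830·25 + 0.2703·39 = 52.5501
  x_3 = 0.1419·16 + 0.1390·59 + 0.1917·25 + 1.2676·39 = 64.7038
Δx_0 = L[0,0] · Δd_0 = 1.0358 · 2 = 2.0715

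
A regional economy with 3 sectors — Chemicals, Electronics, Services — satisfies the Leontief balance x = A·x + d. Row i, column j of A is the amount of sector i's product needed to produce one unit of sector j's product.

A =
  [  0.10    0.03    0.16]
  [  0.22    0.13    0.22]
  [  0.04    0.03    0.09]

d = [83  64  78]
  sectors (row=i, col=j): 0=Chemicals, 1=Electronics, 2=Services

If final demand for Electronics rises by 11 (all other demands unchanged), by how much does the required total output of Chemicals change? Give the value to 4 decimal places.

Form M = I − A:
  [  0.90   -0.03   -0.16]
  [ -0.22    0.87   -0.22]
  [ -0.04   -0.03    0.91]
Leontief inverse L = M⁻¹:
  [  1.1318    0.0463    0.2102]
  [  0.3013    1.1714    0.3362]
  [  0.0597    0.0407    1.1192]
Total output x = L · d:
  x_0 = 1.1318·83 + 0.0463·64 + 0.2102·78 = 113.2918
  x_1 = 0.3013·83 + 1.1714·64 + 0.3362·78 = 126.1979
  x_2 = 0.0597·83 + 0.0407·64 + 1.1192·78 = 94.8545
Δx_0 = L[0,1] · Δd_1 = 0.0463 · 11 = 0.5090

0.5090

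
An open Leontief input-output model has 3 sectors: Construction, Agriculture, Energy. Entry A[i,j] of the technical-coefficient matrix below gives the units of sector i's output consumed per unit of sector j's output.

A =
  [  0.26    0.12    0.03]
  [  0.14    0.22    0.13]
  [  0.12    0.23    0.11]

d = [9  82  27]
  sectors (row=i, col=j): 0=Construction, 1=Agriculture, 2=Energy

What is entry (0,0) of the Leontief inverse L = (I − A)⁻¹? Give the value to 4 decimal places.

Form M = I − A:
  [  0.74   -0.12   -0.03]
  [ -0.14    0.78   -0.13]
  [ -0.12   -0.23    0.89]
Leontief inverse L = M⁻¹:
  [  1.4105    0.2414    0.0828]
  [  0.2977    1.3907    0.2132]
  [  0.2671    0.3919    1.1898]
Total output x = L · d:
  x_0 = 1.4105·9 + 0.2414·82 + 0.0828·27 = 34.7254
  x_1 = 0.2977·9 + 1.3907·82 + 0.2132·27 = 122.4725
  x_2 = 0.2671·9 + 0.3919·82 + 1.1898·27 = 66.6694

L[0,0] = 1.4105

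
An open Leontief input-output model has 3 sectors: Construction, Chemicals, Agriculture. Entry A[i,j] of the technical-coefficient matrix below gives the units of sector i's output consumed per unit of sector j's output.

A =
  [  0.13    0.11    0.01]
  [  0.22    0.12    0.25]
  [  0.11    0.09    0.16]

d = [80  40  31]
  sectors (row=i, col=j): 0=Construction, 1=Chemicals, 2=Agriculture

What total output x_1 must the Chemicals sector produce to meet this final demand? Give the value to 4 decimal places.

Form M = I − A:
  [  0.87   -0.11   -0.01]
  [ -0.22    0.88   -0.25]
  [ -0.11   -0.09    0.84]
Leontief inverse L = M⁻¹:
  [  1.1965    0.1558    0.0606]
  [  0.3544    1.2182    0.3668]
  [  0.1947    0.1509    1.2377]
Total output x = L · d:
  x_0 = 1.1965·80 + 0.1558·40 + 0.0606·31 = 103.8268
  x_1 = 0.3544·80 + 1.2182·40 + 0.3668·31 = 88.4504
  x_2 = 0.1947·80 + 0.1509·40 + 1.2377·31 = 59.9780

88.4504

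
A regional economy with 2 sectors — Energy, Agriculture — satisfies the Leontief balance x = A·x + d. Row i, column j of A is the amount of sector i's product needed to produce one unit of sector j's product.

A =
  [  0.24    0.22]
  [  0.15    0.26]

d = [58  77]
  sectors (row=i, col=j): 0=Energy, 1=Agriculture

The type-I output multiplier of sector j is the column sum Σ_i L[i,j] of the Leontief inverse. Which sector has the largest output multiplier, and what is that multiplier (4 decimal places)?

Form M = I − A:
  [  0.76   -0.22]
  [ -0.15    0.74]
Leontief inverse L = M⁻¹:
  [  1.3978    0.4156]
  [  0.2833    1.4356]
Total output x = L · d:
  x_0 = 1.3978·58 + 0.4156·77 = 113.0714
  x_1 = 0.2833·58 + 1.4356·77 = 126.9739
Output multipliers (column sums of L):
  Energy: 1.6811
  Agriculture: 1.8512

Agriculture (1.8512)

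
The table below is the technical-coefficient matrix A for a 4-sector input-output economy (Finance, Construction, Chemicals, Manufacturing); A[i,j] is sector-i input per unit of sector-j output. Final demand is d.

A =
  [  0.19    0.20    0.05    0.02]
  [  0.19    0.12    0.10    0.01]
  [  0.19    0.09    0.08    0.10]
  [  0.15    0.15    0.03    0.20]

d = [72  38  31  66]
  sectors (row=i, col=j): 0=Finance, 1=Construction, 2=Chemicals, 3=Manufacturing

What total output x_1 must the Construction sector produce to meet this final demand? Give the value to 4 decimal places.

Form M = I − A:
  [  0.81   -0.20   -0.05   -0.02]
  [ -0.19    0.88   -0.10   -0.01]
  [ -0.19   -0.09    0.92   -0.10]
  [ -0.15   -0.15   -0.03    0.80]
Leontief inverse L = M⁻¹:
  [  1.3465    0.3261    0.1103    0.0515]
  [  0.3338    1.2353    0.1538    0.0430]
  [  0.3464    0.2209    1.1348    0.1533]
  [  0.3280    0.3010    0.0921    1.2735]
Total output x = L · d:
  x_0 = 1.3465·72 + 0.3261·38 + 0.1103·31 + 0.0515·66 = 116.1569
  x_1 = 0.3338·72 + 1.2353·38 + 0.1538·31 + 0.0430·66 = 78.5822
  x_2 = 0.3464·72 + 0.2209·38 + 1.1348·31 + 0.1533·66 = 78.6287
  x_3 = 0.3280·72 + 0.3010·38 + 0.0921·31 + 1.2735·66 = 121.9622

78.5822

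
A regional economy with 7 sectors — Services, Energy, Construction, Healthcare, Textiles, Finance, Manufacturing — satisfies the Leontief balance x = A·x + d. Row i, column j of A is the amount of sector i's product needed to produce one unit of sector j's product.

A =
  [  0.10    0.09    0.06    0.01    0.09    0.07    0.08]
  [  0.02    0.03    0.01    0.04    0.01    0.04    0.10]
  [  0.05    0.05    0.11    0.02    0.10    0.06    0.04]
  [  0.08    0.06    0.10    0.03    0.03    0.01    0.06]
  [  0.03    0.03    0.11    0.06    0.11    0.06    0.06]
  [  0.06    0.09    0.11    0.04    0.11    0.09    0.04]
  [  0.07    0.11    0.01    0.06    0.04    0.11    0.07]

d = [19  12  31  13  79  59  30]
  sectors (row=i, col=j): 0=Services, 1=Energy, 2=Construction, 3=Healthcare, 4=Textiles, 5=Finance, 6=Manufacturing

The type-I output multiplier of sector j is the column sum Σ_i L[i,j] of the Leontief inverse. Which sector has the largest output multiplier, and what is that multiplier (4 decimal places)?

Construction (1.8974)

Form M = I − A:
  [  0.90   -0.09   -0.06   -0.01   -0.09   -0.07   -0.08]
  [ -0.02    0.97   -0.01   -0.04   -0.01   -0.04   -0.10]
  [ -0.05   -0.05    0.89   -0.02   -0.10   -0.06   -0.04]
  [ -0.08   -0.06   -0.10    0.97   -0.03   -0.01   -0.06]
  [ -0.03   -0.03   -0.11   -0.06    0.89   -0.06   -0.06]
  [ -0.06   -0.09   -0.11   -0.04   -0.11    0.91   -0.04]
  [ -0.07   -0.11   -0.01   -0.06   -0.04   -0.11    0.93]
Leontief inverse L = M⁻¹:
  [  1.1497    0.1482    0.1210    0.0440    0.1553    0.1304    0.1385]
  [  0.0469    1.0632    0.0366    0.0583    0.0374    0.0715    0.1292]
  [  0.0910    0.0969    1.1708    0.0489    0.1610    0.1101    0.0869]
  [  0.1178    0.1022    0.1443    1.0525    0.0758    0.0520    0.1024]
  [  0.0749    0.0809    0.1765    0.0917    1.1738    0.1126    0.1092]
  [  0.1108    0.1482    0.1836    0.0760    0.1828    1.1510    0.0996]
  [  0.1170    0.1656    0.0646    0.0916    0.0948    0.1638    1.1250]
Total output x = L · d:
  x_0 = 1.1497·19 + 0.1482·12 + 0.1210·31 + 0.0440·13 + 0.1553·79 + 0.1304·59 + 0.1385·30 = 52.0671
  x_1 = 0.0469·19 + 1.0632·12 + 0.0366·31 + 0.0583·13 + 0.0374·79 + 0.0715·59 + 0.1292·30 = 26.5893
  x_2 = 0.0910·19 + 0.0969·12 + 1.1708·31 + 0.0489·13 + 0.1610·79 + 0.1101·59 + 0.0869·30 = 61.6456
  x_3 = 0.1178·19 + 0.1022·12 + 0.1443·31 + 1.0525·13 + 0.0758·79 + 0.0520·59 + 0.1024·30 = 33.7464
  x_4 = 0.0749·19 + 0.0809·12 + 0.1765·31 + 0.0917·13 + 1.1738·79 + 0.1126·59 + 0.1092·30 = 111.7056
  x_5 = 0.1108·19 + 0.1482·12 + 0.1836·31 + 0.0760·13 + 0.1828·79 + 1.1510·59 + 0.0996·30 = 95.8988
  x_6 = 0.1170·19 + 0.1656·12 + 0.0646·31 + 0.0916·13 + 0.0948·79 + 0.1638·59 + 1.1250·30 = 58.3095
Output multipliers (column sums of L):
  Services: 1.7081
  Energy: 1.8052
  Construction: 1.8974
  Healthcare: 1.4631
  Textiles: 1.8810
  Finance: 1.7913
  Manufacturing: 1.7907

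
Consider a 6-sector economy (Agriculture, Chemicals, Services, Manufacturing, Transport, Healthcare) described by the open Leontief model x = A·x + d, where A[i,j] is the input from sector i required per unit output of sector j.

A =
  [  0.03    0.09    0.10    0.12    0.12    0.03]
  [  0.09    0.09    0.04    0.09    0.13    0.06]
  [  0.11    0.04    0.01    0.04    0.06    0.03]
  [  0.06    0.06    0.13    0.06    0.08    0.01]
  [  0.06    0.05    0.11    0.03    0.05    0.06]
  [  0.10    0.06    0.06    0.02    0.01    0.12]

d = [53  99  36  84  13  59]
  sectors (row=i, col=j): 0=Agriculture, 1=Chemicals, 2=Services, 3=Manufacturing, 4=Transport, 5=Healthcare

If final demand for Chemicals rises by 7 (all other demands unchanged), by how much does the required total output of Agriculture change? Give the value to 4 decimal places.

0.9827

Form M = I − A:
  [  0.97   -0.09   -0.10   -0.12   -0.12   -0.03]
  [ -0.09    0.91   -0.04   -0.09   -0.13   -0.06]
  [ -0.11   -0.04    0.99   -0.04   -0.06   -0.03]
  [ -0.06   -0.06   -0.13    0.94   -0.08   -0.01]
  [ -0.06   -0.05   -0.11   -0.03    0.95   -0.06]
  [ -0.10   -0.06   -0.06   -0.02   -0.01    0.88]
Leontief inverse L = M⁻¹:
  [  1.0908    0.1404    0.1620    0.1668    0.1820    0.0666]
  [  0.1499    1.1453    0.1079    0.1418    0.1955    0.1018]
  [  0.1426    0.0743    1.0518    0.0745    0.1014    0.0535]
  [  0.1095    0.1009    0.1765    1.1000    0.1318    0.0381]
  [  0.1061    0.0874    0.1498    0.0651    1.0939    0.0900]
  [  0.1476    0.1024    0.1032    0.0594    0.0563    1.1564]
Total output x = L · d:
  x_0 = 1.0908·53 + 0.1404·99 + 0.1620·36 + 0.1668·84 + 0.1820·13 + 0.0666·59 = 97.8466
  x_1 = 0.1499·53 + 1.1453·99 + 0.1079·36 + 0.1418·84 + 0.1955·13 + 0.1018·59 = 145.6668
  x_2 = 0.1426·53 + 0.0743·99 + 1.0518·36 + 0.0745·84 + 0.1014·13 + 0.0535·59 = 63.5141
  x_3 = 0.1095·53 + 0.1009·99 + 0.1765·36 + 1.1000·84 + 0.1318·13 + 0.0381·59 = 118.5077
  x_4 = 0.1061·53 + 0.0874·99 + 0.1498·36 + 0.0651·84 + 1.0939·13 + 0.0900·59 = 44.6669
  x_5 = 0.1476·53 + 0.1024·99 + 0.1032·36 + 0.0594·84 + 0.0563·13 + 1.1564·59 = 95.6277
Δx_0 = L[0,1] · Δd_1 = 0.1404 · 7 = 0.9827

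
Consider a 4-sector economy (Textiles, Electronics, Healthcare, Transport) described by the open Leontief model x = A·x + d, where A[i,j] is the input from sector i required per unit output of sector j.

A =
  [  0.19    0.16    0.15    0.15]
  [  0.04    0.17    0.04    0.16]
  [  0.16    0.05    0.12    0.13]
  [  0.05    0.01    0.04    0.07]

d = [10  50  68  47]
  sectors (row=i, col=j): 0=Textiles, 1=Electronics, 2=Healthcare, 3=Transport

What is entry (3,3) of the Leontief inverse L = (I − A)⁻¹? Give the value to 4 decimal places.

Form M = I − A:
  [  0.81   -0.16   -0.15   -0.15]
  [ -0.04    0.83   -0.04   -0.16]
  [ -0.16   -0.05    0.88   -0.13]
  [ -0.05   -0.01   -0.04    0.93]
Leontief inverse L = M⁻¹:
  [  1.3155    0.2722    0.2500    0.2940]
  [  0.0917    1.2303    0.0824    0.2380]
  [  0.2566    0.1243    1.1962    0.2300]
  [  0.0828    0.0332    0.0658    1.1035]
Total output x = L · d:
  x_0 = 1.3155·10 + 0.2722·50 + 0.2500·68 + 0.2940·47 = 57.5792
  x_1 = 0.0917·10 + 1.2303·50 + 0.0824·68 + 0.2380·47 = 79.2201
  x_2 = 0.2566·10 + 0.1243·50 + 1.1962·68 + 0.2300·47 = 100.9331
  x_3 = 0.0828·10 + 0.0332·50 + 0.0658·68 + 1.1035·47 = 58.8263

L[3,3] = 1.1035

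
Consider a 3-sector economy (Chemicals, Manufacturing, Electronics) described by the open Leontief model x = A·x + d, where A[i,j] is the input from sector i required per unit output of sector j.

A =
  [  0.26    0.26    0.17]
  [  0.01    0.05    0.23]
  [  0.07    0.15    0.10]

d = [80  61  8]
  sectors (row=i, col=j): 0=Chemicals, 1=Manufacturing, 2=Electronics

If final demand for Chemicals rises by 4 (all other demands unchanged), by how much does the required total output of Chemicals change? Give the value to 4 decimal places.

5.5714

Form M = I − A:
  [  0.74   -0.26   -0.17]
  [ -0.01    0.95   -0.23]
  [ -0.07   -0.15    0.90]
Leontief inverse L = M⁻¹:
  [  1.3928    0.4405    0.3757]
  [  0.0426    1.1104    0.2918]
  [  0.1154    0.2193    1.1890]
Total output x = L · d:
  x_0 = 1.3928·80 + 0.4405·61 + 0.3757·8 = 141.3040
  x_1 = 0.0426·80 + 1.1104·61 + 0.2918·8 = 73.4756
  x_2 = 0.1154·80 + 0.2193·61 + 1.1890·8 = 32.1251
Δx_0 = L[0,0] · Δd_0 = 1.3928 · 4 = 5.5714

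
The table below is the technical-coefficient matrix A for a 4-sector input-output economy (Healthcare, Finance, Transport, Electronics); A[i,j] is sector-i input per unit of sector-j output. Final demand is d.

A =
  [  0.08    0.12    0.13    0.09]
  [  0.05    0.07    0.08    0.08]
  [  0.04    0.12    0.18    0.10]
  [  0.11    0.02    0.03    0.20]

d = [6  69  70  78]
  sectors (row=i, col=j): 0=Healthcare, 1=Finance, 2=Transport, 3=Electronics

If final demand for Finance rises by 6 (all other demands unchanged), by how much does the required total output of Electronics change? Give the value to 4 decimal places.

0.3499

Form M = I − A:
  [  0.92   -0.12   -0.13   -0.09]
  [ -0.05    0.93   -0.08   -0.08]
  [ -0.04   -0.12    0.82   -0.10]
  [ -0.11   -0.02   -0.03    0.80]
Leontief inverse L = M⁻¹:
  [  1.1255    0.1749    0.2017    0.1693]
  [  0.0817    1.1049    0.1257    0.1354]
  [  0.0864    0.1773    1.2573    0.1846]
  [  0.1600    0.0583    0.0780    1.2836]
Total output x = L · d:
  x_0 = 1.1255·6 + 0.1749·69 + 0.2017·70 + 0.1693·78 = 46.1447
  x_1 = 0.0817·6 + 1.1049·69 + 0.1257·70 + 0.1354·78 = 96.0919
  x_2 = 0.0864·6 + 0.1773·69 + 1.2573·70 + 0.1846·78 = 115.1627
  x_3 = 0.1600·6 + 0.0583·69 + 0.0780·70 + 1.2836·78 = 110.5658
Δx_3 = L[3,1] · Δd_1 = 0.0583 · 6 = 0.3499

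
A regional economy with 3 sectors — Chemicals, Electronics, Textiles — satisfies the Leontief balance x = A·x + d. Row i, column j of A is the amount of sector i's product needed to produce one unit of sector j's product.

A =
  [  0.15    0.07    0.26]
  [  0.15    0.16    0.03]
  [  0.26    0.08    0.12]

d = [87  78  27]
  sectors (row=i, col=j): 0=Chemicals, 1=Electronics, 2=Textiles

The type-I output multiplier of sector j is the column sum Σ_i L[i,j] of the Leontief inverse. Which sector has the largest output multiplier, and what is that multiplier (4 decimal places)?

Chemicals (1.9889)

Form M = I − A:
  [  0.85   -0.07   -0.26]
  [ -0.15    0.84   -0.03]
  [ -0.26   -0.08    0.88]
Leontief inverse L = M⁻¹:
  [  1.3238    0.1480    0.3962]
  [  0.2512    1.2224    0.1159]
  [  0.4139    0.1549    1.2639]
Total output x = L · d:
  x_0 = 1.3238·87 + 0.1480·78 + 0.3962·27 = 137.4123
  x_1 = 0.2512·87 + 1.2224·78 + 0.1159·27 = 120.3315
  x_2 = 0.4139·87 + 0.1549·78 + 1.2639·27 = 82.2201
Output multipliers (column sums of L):
  Chemicals: 1.9889
  Electronics: 1.5254
  Textiles: 1.7760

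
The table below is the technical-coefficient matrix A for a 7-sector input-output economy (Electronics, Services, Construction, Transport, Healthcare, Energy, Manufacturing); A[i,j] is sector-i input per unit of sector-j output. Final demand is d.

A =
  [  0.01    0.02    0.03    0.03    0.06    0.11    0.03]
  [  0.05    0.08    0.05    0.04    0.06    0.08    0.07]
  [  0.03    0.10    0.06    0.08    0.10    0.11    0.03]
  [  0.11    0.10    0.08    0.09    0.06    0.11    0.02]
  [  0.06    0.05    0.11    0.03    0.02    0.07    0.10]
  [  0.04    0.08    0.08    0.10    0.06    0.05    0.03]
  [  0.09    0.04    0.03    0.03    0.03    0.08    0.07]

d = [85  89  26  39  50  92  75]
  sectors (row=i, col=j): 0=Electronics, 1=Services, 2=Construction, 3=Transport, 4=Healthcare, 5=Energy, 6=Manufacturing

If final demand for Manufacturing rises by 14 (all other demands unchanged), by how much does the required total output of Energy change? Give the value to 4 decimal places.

Form M = I − A:
  [  0.99   -0.02   -0.03   -0.03   -0.06   -0.11   -0.03]
  [ -0.05    0.92   -0.05   -0.04   -0.06   -0.08   -0.07]
  [ -0.03   -0.10    0.94   -0.08   -0.10   -0.11   -0.03]
  [ -0.11   -0.10   -0.08    0.91   -0.06   -0.11   -0.02]
  [ -0.06   -0.05   -0.11   -0.03    0.98   -0.07   -0.10]
  [ -0.04   -0.08   -0.08   -0.10   -0.06    0.95   -0.03]
  [ -0.09   -0.04   -0.03   -0.03   -0.03   -0.08    0.93]
Leontief inverse L = M⁻¹:
  [  1.0387    0.0572    0.0667    0.0640    0.0888    0.1515    0.0558]
  [  0.0913    1.1315    0.0979    0.0841    0.1021    0.1436    0.1087]
  [  0.0814    0.1666    1.1231    0.1368    0.1520    0.1870    0.0767]
  [  0.1625    0.1713    0.1454    1.1525    0.1200    0.1980    0.0669]
  [  0.1010    0.1033    0.1560    0.0763    1.0661    0.1374    0.1368]
  [  0.0856    0.1388    0.1329    0.1495    0.1072    1.1206    0.0684]
  [  0.1229    0.0804    0.0681    0.0667    0.0654    0.1341    1.1003]
Total output x = L · d:
  x_0 = 1.0387·85 + 0.0572·89 + 0.0667·26 + 0.0640·39 + 0.0888·50 + 0.1515·92 + 0.0558·75 = 120.1716
  x_1 = 0.0913·85 + 1.1315·89 + 0.0979·26 + 0.0841·39 + 0.1021·50 + 0.1436·92 + 0.1087·75 = 140.7596
  x_2 = 0.0814·85 + 0.1666·89 + 1.1231·26 + 0.1368·39 + 0.1520·50 + 0.1870·92 + 0.0767·75 = 86.8319
  x_3 = 0.1625·85 + 0.1713·89 + 0.1454·26 + 1.1525·39 + 0.1200·50 + 0.1980·92 + 0.0669·75 = 107.0107
  x_4 = 0.1010·85 + 0.1033·89 + 0.1560·26 + 0.0763·39 + 1.0661·50 + 0.1374·92 + 0.1368·75 = 101.0156
  x_5 = 0.0856·85 + 0.1388·89 + 0.1329·26 + 0.1495·39 + 0.1072·50 + 1.1206·92 + 0.0684·75 = 142.5044
  x_6 = 0.1229·85 + 0.0804·89 + 0.0681·26 + 0.0667·39 + 0.0654·50 + 0.1341·92 + 1.1003·75 = 120.0988
Δx_5 = L[5,6] · Δd_6 = 0.0684 · 14 = 0.9574

0.9574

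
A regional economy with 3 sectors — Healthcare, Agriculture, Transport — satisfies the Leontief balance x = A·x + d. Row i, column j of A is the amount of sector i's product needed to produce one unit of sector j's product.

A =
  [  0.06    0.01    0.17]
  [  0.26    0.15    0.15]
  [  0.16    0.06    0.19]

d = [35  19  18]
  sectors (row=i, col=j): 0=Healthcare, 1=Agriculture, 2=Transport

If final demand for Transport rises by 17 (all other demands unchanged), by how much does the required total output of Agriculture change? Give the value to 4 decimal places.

Form M = I − A:
  [  0.94   -0.01   -0.17]
  [ -0.26    0.85   -0.15]
  [ -0.16   -0.06    0.81]
Leontief inverse L = M⁻¹:
  [  1.1128    0.0300    0.2391]
  [  0.3842    1.2024    0.3033]
  [  0.2483    0.0950    1.3043]
Total output x = L · d:
  x_0 = 1.1128·35 + 0.0300·19 + 0.2391·18 = 43.8219
  x_1 = 0.3842·35 + 1.2024·19 + 0.3033·18 = 41.7522
  x_2 = 0.2483·35 + 0.0950·19 + 1.3043·18 = 33.9712
Δx_1 = L[1,2] · Δd_2 = 0.3033 · 17 = 5.1561

5.1561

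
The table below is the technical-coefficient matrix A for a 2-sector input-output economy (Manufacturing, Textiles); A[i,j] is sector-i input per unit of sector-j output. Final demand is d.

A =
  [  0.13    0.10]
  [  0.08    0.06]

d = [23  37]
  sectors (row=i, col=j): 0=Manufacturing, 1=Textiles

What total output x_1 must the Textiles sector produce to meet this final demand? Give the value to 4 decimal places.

Form M = I − A:
  [  0.87   -0.10]
  [ -0.08    0.94]
Leontief inverse L = M⁻¹:
  [  1.1608    0.1235]
  [  0.0988    1.0743]
Total output x = L · d:
  x_0 = 1.1608·23 + 0.1235·37 = 31.2670
  x_1 = 0.0988·23 + 1.0743·37 = 42.0227

42.0227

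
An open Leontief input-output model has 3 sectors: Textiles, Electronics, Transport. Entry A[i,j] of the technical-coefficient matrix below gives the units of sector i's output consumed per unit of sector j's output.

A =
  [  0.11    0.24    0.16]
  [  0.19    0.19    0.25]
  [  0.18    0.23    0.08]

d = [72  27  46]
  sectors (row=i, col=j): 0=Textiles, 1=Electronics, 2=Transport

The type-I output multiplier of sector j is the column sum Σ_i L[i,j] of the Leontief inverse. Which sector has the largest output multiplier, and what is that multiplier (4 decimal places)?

Form M = I − A:
  [  0.89   -0.24   -0.16]
  [ -0.19    0.81   -0.25]
  [ -0.18   -0.23    0.92]
Leontief inverse L = M⁻¹:
  [  1.3000    0.4870    0.3584]
  [  0.4155    1.4934    0.4781]
  [  0.3582    0.4686    1.2766]
Total output x = L · d:
  x_0 = 1.3000·72 + 0.4870·27 + 0.3584·46 = 123.2392
  x_1 = 0.4155·72 + 1.4934·27 + 0.4781·46 = 92.2320
  x_2 = 0.3582·72 + 0.4686·27 + 1.2766·46 = 97.1700
Output multipliers (column sums of L):
  Textiles: 2.0738
  Electronics: 2.4490
  Transport: 2.1131

Electronics (2.4490)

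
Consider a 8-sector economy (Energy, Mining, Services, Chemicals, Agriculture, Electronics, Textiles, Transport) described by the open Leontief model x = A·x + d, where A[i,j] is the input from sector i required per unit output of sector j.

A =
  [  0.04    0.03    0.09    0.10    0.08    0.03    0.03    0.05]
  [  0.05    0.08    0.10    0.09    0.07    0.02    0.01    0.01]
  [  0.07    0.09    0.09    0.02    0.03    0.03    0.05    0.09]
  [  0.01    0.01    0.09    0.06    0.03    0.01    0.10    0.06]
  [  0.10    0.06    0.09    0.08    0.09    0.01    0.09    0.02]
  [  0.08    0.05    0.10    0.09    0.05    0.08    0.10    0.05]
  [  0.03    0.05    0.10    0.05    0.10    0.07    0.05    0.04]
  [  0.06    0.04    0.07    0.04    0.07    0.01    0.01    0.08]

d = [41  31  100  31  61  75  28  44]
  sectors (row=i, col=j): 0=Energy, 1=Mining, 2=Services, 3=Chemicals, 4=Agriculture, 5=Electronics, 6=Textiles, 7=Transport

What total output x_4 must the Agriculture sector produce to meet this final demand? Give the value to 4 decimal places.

112.9670

Form M = I − A:
  [  0.96   -0.03   -0.09   -0.10   -0.08   -0.03   -0.03   -0.05]
  [ -0.05    0.92   -0.10   -0.09   -0.07   -0.02   -0.01   -0.01]
  [ -0.07   -0.09    0.91   -0.02   -0.03   -0.03   -0.05   -0.09]
  [ -0.01   -0.01   -0.09    0.94   -0.03   -0.01   -0.10   -0.06]
  [ -0.10   -0.06   -0.09   -0.08    0.91   -0.01   -0.09   -0.02]
  [ -0.08   -0.05   -0.10   -0.09   -0.05    0.92   -0.10   -0.05]
  [ -0.03   -0.05   -0.10   -0.05   -0.10   -0.07    0.95   -0.04]
  [ -0.06   -0.04   -0.07   -0.04   -0.07   -0.01   -0.01    0.92]
Leontief inverse L = M⁻¹:
  [  1.0853    0.0729    0.1647    0.1502    0.1302    0.0524    0.0784    0.0948]
  [  0.0929    1.1234    0.1724    0.1400    0.1170    0.0406    0.0544    0.0504]
  [  0.1179    0.1382    1.1678    0.0737    0.0852    0.0550    0.0897    0.1357]
  [  0.0456    0.0464    0.1514    1.0971    0.0731    0.0316    0.1367    0.0986]
  [  0.1532    0.1127    0.1817    0.1437    1.1553    0.0393    0.1450    0.0703]
  [  0.1396    0.1083    0.2026    0.1601    0.1203    1.1171    0.1632    0.1094]
  [  0.0846    0.1015    0.1848    0.1080    0.1584    0.0988    1.1038    0.0876]
  [  0.0999    0.0770    0.1317    0.0830    0.1142    0.0269    0.0451    1.1174]
Total output x = L · d:
  x_0 = 1.0853·41 + 0.0729·31 + 0.1647·100 + 0.1502·31 + 0.1302·61 + 0.0524·75 + 0.0784·28 + 0.0948·44 = 86.1240
  x_1 = 0.0929·41 + 1.1234·31 + 0.1724·100 + 0.1400·31 + 0.1170·61 + 0.0406·75 + 0.0544·28 + 0.0504·44 = 74.1282
  x_2 = 0.1179·41 + 0.1382·31 + 1.1678·100 + 0.0737·31 + 0.0852·61 + 0.0550·75 + 0.0897·28 + 0.1357·44 = 145.9820
  x_3 = 0.0456·41 + 0.0464·31 + 0.1514·100 + 1.0971·31 + 0.0731·61 + 0.0316·75 + 0.1367·28 + 0.0986·44 = 67.4507
  x_4 = 0.1532·41 + 0.1127·31 + 0.1817·100 + 0.1437·31 + 1.1553·61 + 0.0393·75 + 0.1450·28 + 0.0703·44 = 112.9670
  x_5 = 0.1396·41 + 0.1083·31 + 0.2026·100 + 0.1601·31 + 0.1203·61 + 1.1171·75 + 0.1632·28 + 0.1094·44 = 134.8073
  x_6 = 0.0846·41 + 0.1015·31 + 0.1848·100 + 0.1080·31 + 0.1584·61 + 0.0988·75 + 1.1038·28 + 0.0876·44 = 80.2733
  x_7 = 0.0999·41 + 0.0770·31 + 0.1317·100 + 0.0830·31 + 0.1142·61 + 0.0269·75 + 0.0451·28 + 1.1174·44 = 81.6389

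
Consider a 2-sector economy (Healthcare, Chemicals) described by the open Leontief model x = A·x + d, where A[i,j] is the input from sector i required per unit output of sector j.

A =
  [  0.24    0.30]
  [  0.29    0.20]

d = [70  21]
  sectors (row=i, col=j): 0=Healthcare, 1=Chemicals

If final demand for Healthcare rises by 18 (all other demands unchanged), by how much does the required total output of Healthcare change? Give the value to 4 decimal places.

Form M = I − A:
  [  0.76   -0.30]
  [ -0.29    0.80]
Leontief inverse L = M⁻¹:
  [  1.5355    0.5758]
  [  0.5566    1.4587]
Total output x = L · d:
  x_0 = 1.5355·70 + 0.5758·21 = 119.5777
  x_1 = 0.5566·70 + 1.4587·21 = 69.5969
Δx_0 = L[0,0] · Δd_0 = 1.5355 · 18 = 27.6392

27.6392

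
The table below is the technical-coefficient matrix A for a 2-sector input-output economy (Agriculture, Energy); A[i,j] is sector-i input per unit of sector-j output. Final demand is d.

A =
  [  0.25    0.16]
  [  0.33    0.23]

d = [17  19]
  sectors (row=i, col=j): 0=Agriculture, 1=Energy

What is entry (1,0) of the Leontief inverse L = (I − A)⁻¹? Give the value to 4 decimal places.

Form M = I − A:
  [  0.75   -0.16]
  [ -0.33    0.77]
Leontief inverse L = M⁻¹:
  [  1.4675    0.3049]
  [  0.6289    1.4294]
Total output x = L · d:
  x_0 = 1.4675·17 + 0.3049·19 = 30.7414
  x_1 = 0.6289·17 + 1.4294·19 = 37.8502

L[1,0] = 0.6289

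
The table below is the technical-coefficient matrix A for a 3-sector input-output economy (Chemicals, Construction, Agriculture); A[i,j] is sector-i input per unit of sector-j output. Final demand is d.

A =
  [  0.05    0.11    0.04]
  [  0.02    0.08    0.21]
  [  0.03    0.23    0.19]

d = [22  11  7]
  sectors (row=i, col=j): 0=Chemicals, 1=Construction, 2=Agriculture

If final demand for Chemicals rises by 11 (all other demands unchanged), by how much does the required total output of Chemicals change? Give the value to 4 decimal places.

11.6451

Form M = I − A:
  [  0.95   -0.11   -0.04]
  [ -0.02    0.92   -0.21]
  [ -0.03   -0.23    0.81]
Leontief inverse L = M⁻¹:
  [  1.0586    0.1493    0.0910]
  [  0.0342    1.1671    0.3043]
  [  0.0489    0.3369    1.3243]
Total output x = L · d:
  x_0 = 1.0586·22 + 0.1493·11 + 0.0910·7 = 25.5698
  x_1 = 0.0342·22 + 1.1671·11 + 0.3043·7 = 15.7201
  x_2 = 0.0489·22 + 0.3369·11 + 1.3243·7 = 14.0527
Δx_0 = L[0,0] · Δd_0 = 1.0586 · 11 = 11.6451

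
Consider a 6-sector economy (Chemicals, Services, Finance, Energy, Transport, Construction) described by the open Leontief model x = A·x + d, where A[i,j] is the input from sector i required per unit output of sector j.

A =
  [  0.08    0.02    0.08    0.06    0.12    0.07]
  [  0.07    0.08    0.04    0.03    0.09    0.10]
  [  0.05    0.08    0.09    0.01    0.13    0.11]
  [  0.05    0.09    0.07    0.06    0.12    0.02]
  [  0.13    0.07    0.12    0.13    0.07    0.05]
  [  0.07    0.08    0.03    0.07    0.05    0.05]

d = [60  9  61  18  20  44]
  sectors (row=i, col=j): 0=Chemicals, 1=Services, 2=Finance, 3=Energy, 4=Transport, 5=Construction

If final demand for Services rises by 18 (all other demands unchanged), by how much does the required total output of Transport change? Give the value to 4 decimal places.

Form M = I − A:
  [  0.92   -0.02   -0.08   -0.06   -0.12   -0.07]
  [ -0.07    0.92   -0.04   -0.03   -0.09   -0.10]
  [ -0.05   -0.08    0.91   -0.01   -0.13   -0.11]
  [ -0.05   -0.09   -0.07    0.94   -0.12   -0.02]
  [ -0.13   -0.07   -0.12   -0.13    0.93   -0.05]
  [ -0.07   -0.08   -0.03   -0.07   -0.05    0.95]
Leontief inverse L = M⁻¹:
  [  1.1433    0.0737    0.1422    0.1129    0.1956    0.1211]
  [  0.1288    1.1304    0.0926    0.0781    0.1571    0.1491]
  [  0.1191    0.1399    1.1536    0.0657    0.2077    0.1694]
  [  0.1109    0.1431    0.1292    1.1089    0.1932    0.0717]
  [  0.2067    0.1400    0.1978    0.1910    1.1742    0.1187]
  [  0.1179    0.1229    0.0746    0.1087    0.1102    1.0910]
Total output x = L · d:
  x_0 = 1.1433·60 + 0.0737·9 + 0.1422·61 + 0.1129·18 + 0.1956·20 + 0.1211·44 = 89.2108
  x_1 = 0.1288·60 + 1.1304·9 + 0.0926·61 + 0.0781·18 + 0.1571·20 + 0.1491·44 = 34.6627
  x_2 = 0.1191·60 + 0.1399·9 + 1.1536·61 + 0.0657·18 + 0.2077·20 + 0.1694·44 = 91.5646
  x_3 = 0.1109·60 + 0.1431·9 + 0.1292·61 + 1.1089·18 + 0.1932·20 + 0.0717·44 = 42.8003
  x_4 = 0.2067·60 + 0.1400·9 + 0.1978·61 + 0.1910·18 + 1.1742·20 + 0.1187·44 = 57.8716
  x_5 = 0.1179·60 + 0.1229·9 + 0.0746·61 + 0.1087·18 + 0.1102·20 + 1.0910·44 = 64.8993
Δx_4 = L[4,1] · Δd_1 = 0.1400 · 18 = 2.5206

2.5206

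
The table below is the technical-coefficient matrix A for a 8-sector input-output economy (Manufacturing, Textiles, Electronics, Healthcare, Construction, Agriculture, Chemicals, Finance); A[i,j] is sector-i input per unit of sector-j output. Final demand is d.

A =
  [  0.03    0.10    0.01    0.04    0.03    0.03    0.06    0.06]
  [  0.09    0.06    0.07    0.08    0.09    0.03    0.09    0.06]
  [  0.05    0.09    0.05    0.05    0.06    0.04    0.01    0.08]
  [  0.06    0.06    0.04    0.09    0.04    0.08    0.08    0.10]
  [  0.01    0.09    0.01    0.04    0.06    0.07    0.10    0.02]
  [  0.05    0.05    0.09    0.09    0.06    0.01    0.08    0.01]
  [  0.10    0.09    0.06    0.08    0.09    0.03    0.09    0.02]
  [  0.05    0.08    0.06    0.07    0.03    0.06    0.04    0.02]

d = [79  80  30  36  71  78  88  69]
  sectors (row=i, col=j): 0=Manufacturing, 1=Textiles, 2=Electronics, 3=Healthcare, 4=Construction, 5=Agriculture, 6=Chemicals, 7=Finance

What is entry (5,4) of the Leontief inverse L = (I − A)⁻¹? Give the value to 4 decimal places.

L[5,4] = 0.1108

Form M = I − A:
  [  0.97   -0.10   -0.01   -0.04   -0.03   -0.03   -0.06   -0.06]
  [ -0.09    0.94   -0.07   -0.08   -0.09   -0.03   -0.09   -0.06]
  [ -0.05   -0.09    0.95   -0.05   -0.06   -0.04   -0.01   -0.08]
  [ -0.06   -0.06   -0.04    0.91   -0.04   -0.08   -0.08   -0.10]
  [ -0.01   -0.09   -0.01   -0.04    0.94   -0.07   -0.10   -0.02]
  [ -0.05   -0.05   -0.09   -0.09   -0.06    0.99   -0.08   -0.01]
  [ -0.10   -0.09   -0.06   -0.08   -0.09   -0.03    0.91   -0.02]
  [ -0.05   -0.08   -0.06   -0.07   -0.03   -0.06   -0.04    0.98]
Leontief inverse L = M⁻¹:
  [  1.0731    0.1530    0.0457    0.0892    0.0731    0.0604    0.1116    0.0923]
  [  0.1503    1.1452    0.1190    0.1516    0.1530    0.0790    0.1665    0.1118]
  [  0.0947    0.1518    1.0893    0.1046    0.1066    0.0767    0.0661    0.1190]
  [  0.1208    0.1397    0.0927    1.1634    0.1002    0.1264    0.1537    0.1487]
  [  0.0585    0.1490    0.0506    0.0957    1.1110    0.1027    0.1610    0.0536]
  [  0.0989    0.1166    0.1286    0.1467    0.1108    1.0490    0.1391    0.0545]
  [  0.1608    0.1740    0.1082    0.1510    0.1542    0.0774    1.1681    0.0725]
  [  0.0959    0.1394    0.0992    0.1245    0.0770    0.0938    0.0954    1.0601]
Total output x = L · d:
  x_0 = 1.0731·79 + 0.1530·80 + 0.0457·30 + 0.0892·36 + 0.0731·71 + 0.0604·78 + 0.1116·88 + 0.0923·69 = 127.6869
  x_1 = 0.1503·79 + 1.1452·80 + 0.1190·30 + 0.1516·36 + 0.1530·71 + 0.0790·78 + 0.1665·88 + 0.1118·69 = 151.9142
  x_2 = 0.0947·79 + 0.1518·80 + 1.0893·30 + 0.1046·36 + 0.1066·71 + 0.0767·78 + 0.0661·88 + 0.1190·69 = 83.6417
  x_3 = 0.1208·79 + 0.1397·80 + 0.0927·30 + 1.1634·36 + 0.1002·71 + 0.1264·78 + 0.1537·88 + 0.1487·69 = 106.1403
  x_4 = 0.0585·79 + 0.1490·80 + 0.0506·30 + 0.0957·36 + 1.1110·71 + 0.1027·78 + 0.1610·88 + 0.0536·69 = 126.2641
  x_5 = 0.0989·79 + 0.1166·80 + 0.1286·30 + 0.1467·36 + 0.1108·71 + 1.0490·78 + 0.1391·88 + 0.0545·69 = 131.9684
  x_6 = 0.1608·79 + 0.1740·80 + 0.1082·30 + 0.1510·36 + 0.1542·71 + 0.0774·78 + 1.1681·88 + 0.0725·69 = 160.0919
  x_7 = 0.0959·79 + 0.1394·80 + 0.0992·30 + 0.1245·36 + 0.0770·71 + 0.0938·78 + 0.0954·88 + 1.0601·69 = 120.5056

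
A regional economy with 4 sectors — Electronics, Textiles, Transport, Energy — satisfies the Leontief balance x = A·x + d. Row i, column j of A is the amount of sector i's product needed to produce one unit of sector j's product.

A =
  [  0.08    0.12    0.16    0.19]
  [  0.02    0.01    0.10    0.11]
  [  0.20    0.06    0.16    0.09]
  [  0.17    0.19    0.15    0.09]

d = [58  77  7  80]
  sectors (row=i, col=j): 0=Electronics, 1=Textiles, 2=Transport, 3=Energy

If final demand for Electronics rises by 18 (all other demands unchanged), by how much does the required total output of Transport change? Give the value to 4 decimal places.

5.9182

Form M = I − A:
  [  0.92   -0.12   -0.16   -0.19]
  [ -0.02    0.99   -0.10   -0.11]
  [ -0.20   -0.06    0.84   -0.09]
  [ -0.17   -0.19   -0.15    0.91]
Leontief inverse L = M⁻¹:
  [  1.2182    0.2268    0.3149    0.3129]
  [  0.0912    1.0633    0.1734    0.1647]
  [  0.3288    0.1611    1.3112    0.2178]
  [  0.3008    0.2909    0.3112    1.2276]
Total output x = L · d:
  x_0 = 1.2182·58 + 0.2268·77 + 0.3149·7 + 0.3129·80 = 115.3529
  x_1 = 0.0912·58 + 1.0633·77 + 0.1734·7 + 0.1647·80 = 101.5567
  x_2 = 0.3288·58 + 0.1611·77 + 1.3112·7 + 0.2178·80 = 58.0780
  x_3 = 0.3008·58 + 0.2909·77 + 0.3112·7 + 1.2276·80 = 140.2390
Δx_2 = L[2,0] · Δd_0 = 0.3288 · 18 = 5.9182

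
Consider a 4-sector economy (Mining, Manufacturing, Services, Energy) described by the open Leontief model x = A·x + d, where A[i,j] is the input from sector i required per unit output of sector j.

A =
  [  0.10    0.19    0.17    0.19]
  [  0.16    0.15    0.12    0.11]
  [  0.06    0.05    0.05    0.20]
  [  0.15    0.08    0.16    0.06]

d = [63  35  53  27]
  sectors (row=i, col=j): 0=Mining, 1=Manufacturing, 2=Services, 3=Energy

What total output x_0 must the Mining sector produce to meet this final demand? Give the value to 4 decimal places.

117.6752

Form M = I − A:
  [  0.90   -0.19   -0.17   -0.19]
  [ -0.16    0.85   -0.12   -0.11]
  [ -0.06   -0.05    0.95   -0.20]
  [ -0.15   -0.08   -0.16    0.94]
Leontief inverse L = M⁻¹:
  [  1.2525    0.3333    0.3271    0.3618]
  [  0.2888    1.2809    0.2578    0.2631]
  [  0.1468    0.1272    1.1434    0.2878]
  [  0.2494    0.1838    0.2688    1.1929]
Total output x = L · d:
  x_0 = 1.2525·63 + 0.3333·35 + 0.3271·53 + 0.3618·27 = 117.6752
  x_1 = 0.2888·63 + 1.2809·35 + 0.2578·53 + 0.2631·27 = 83.7921
  x_2 = 0.1468·63 + 0.1272·35 + 1.1434·53 + 0.2878·27 = 82.0744
  x_3 = 0.2494·63 + 0.1838·35 + 0.2688·53 + 1.1929·27 = 68.6027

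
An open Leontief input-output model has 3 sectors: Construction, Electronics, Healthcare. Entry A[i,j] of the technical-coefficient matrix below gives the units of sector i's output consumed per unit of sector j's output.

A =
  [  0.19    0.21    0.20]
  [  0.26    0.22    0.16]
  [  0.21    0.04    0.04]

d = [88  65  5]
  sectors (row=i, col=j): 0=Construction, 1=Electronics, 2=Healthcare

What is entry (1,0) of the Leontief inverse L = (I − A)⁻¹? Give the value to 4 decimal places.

Form M = I − A:
  [  0.81   -0.21   -0.20]
  [ -0.26    0.78   -0.16]
  [ -0.21   -0.04    0.96]
Leontief inverse L = M⁻¹:
  [  1.4642    0.4134    0.3739]
  [  0.5585    1.4508    0.3582]
  [  0.3436    0.1509    1.1384]
Total output x = L · d:
  x_0 = 1.4642·88 + 0.4134·65 + 0.3739·5 = 157.5901
  x_1 = 0.5585·88 + 1.4508·65 + 0.3582·5 = 145.2445
  x_2 = 0.3436·88 + 0.1509·65 + 1.1384·5 = 45.7330

L[1,0] = 0.5585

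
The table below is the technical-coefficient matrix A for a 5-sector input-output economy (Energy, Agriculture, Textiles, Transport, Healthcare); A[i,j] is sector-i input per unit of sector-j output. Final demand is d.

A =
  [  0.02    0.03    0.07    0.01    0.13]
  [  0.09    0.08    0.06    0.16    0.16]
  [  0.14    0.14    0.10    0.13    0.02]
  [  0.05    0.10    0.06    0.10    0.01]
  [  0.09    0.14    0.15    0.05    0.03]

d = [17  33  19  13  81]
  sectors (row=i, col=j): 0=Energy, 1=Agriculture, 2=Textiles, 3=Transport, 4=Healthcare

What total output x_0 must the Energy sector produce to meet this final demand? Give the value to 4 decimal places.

Form M = I − A:
  [  0.98   -0.03   -0.07   -0.01   -0.13]
  [ -0.09    0.92   -0.06   -0.16   -0.16]
  [ -0.14   -0.14    0.90   -0.13   -0.02]
  [ -0.05   -0.10   -0.06    0.90   -0.01]
  [ -0.09   -0.14   -0.15   -0.05    0.97]
Leontief inverse L = M⁻¹:
  [  1.0621    0.0825    0.1181    0.0524    0.1589]
  [  0.1611    1.1742    0.1438    0.2436    0.2207]
  [  0.2072    0.2224    1.1716    0.2161    0.0908]
  [  0.0925    0.1523    0.1031    1.1570    0.0516]
  [  0.1586    0.2194    0.2182    0.1331    1.0942]
Total output x = L · d:
  x_0 = 1.0621·17 + 0.0825·33 + 0.1181·19 + 0.0524·13 + 0.1589·81 = 36.5749
  x_1 = 0.1611·17 + 1.1742·33 + 0.1438·19 + 0.2436·13 + 0.2207·81 = 65.2649
  x_2 = 0.2072·17 + 0.2224·33 + 1.1716·19 + 0.2161·13 + 0.0908·81 = 43.2857
  x_3 = 0.0925·17 + 0.1523·33 + 0.1031·19 + 1.1570·13 + 0.0516·81 = 27.7742
  x_4 = 0.1586·17 + 0.2194·33 + 0.2182·19 + 0.1331·13 + 1.0942·81 = 104.4437

36.5749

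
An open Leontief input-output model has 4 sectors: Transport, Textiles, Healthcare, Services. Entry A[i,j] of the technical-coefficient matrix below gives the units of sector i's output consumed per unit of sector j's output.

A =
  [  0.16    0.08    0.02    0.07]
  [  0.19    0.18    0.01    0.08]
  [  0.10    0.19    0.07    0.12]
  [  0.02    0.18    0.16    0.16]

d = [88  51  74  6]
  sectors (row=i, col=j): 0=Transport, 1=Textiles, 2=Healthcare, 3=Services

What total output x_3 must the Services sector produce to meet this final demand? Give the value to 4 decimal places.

Form M = I − A:
  [  0.84   -0.08   -0.02   -0.07]
  [ -0.19    0.82   -0.01   -0.08]
  [ -0.10   -0.19    0.93   -0.12]
  [ -0.02   -0.18   -0.16    0.84]
Leontief inverse L = M⁻¹:
  [  1.2355    0.1596    0.0498    0.1253]
  [  0.3020    1.2939    0.0471    0.1551]
  [  0.2119    0.3258    1.1192    0.2086]
  [  0.1345    0.3431    0.2245    1.2664]
Total output x = L · d:
  x_0 = 1.2355·88 + 0.1596·51 + 0.0498·74 + 0.1253·6 = 121.3014
  x_1 = 0.3020·88 + 1.2939·51 + 0.0471·74 + 0.1551·6 = 96.9806
  x_2 = 0.2119·88 + 0.3258·51 + 1.1192·74 + 0.2086·6 = 119.3351
  x_3 = 0.1345·88 + 0.3431·51 + 0.2245·74 + 1.2664·6 = 53.5430

53.5430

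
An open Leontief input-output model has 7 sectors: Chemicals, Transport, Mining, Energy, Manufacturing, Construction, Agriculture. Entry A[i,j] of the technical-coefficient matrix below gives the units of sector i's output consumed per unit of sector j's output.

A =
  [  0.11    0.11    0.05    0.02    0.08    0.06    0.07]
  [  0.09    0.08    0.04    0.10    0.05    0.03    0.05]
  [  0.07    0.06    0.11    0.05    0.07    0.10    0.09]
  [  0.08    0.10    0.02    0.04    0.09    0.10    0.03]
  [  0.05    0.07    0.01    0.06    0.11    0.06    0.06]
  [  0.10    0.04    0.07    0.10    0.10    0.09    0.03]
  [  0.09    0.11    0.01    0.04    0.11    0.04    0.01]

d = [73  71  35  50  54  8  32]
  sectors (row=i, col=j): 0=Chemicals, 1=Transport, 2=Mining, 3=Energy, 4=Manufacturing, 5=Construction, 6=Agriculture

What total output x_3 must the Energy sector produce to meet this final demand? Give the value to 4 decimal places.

Form M = I − A:
  [  0.89   -0.11   -0.05   -0.02   -0.08   -0.06   -0.07]
  [ -0.09    0.92   -0.04   -0.10   -0.05   -0.03   -0.05]
  [ -0.07   -0.06    0.89   -0.05   -0.07   -0.10   -0.09]
  [ -0.08   -0.10   -0.02    0.96   -0.09   -0.10   -0.03]
  [ -0.05   -0.07   -0.01   -0.06    0.89   -0.06   -0.06]
  [ -0.10   -0.04   -0.07   -0.10   -0.10    0.91   -0.03]
  [ -0.09   -0.11   -0.01   -0.04   -0.11   -0.04    0.99]
Leontief inverse L = M⁻¹:
  [  1.1907    0.1879    0.0895    0.0763    0.1602    0.1186    0.1174]
  [  0.1607    1.1506    0.0731    0.1471    0.1204    0.0846    0.0904]
  [  0.1585    0.1435    1.1584    0.1125    0.1617    0.1717    0.1422]
  [  0.1541    0.1691    0.0558    1.0950    0.1650    0.1563    0.0724]
  [  0.1145    0.1339    0.0379    0.1075    1.1795    0.1099    0.0964]
  [  0.1847    0.1213    0.1137    0.1585    0.1888    1.1610    0.0810]
  [  0.1541    0.1730    0.0390    0.0870    0.1749    0.0874    1.0492]
Total output x = L · d:
  x_0 = 1.1907·73 + 0.1879·71 + 0.0895·35 + 0.0763·50 + 0.1602·54 + 0.1186·8 + 0.1174·32 = 120.5655
  x_1 = 0.1607·73 + 1.1506·71 + 0.0731·35 + 0.1471·50 + 0.1204·54 + 0.0846·8 + 0.0904·32 = 113.4122
  x_2 = 0.1585·73 + 0.1435·71 + 1.1584·35 + 0.1125·50 + 0.1617·54 + 0.1717·8 + 0.1422·32 = 82.5801
  x_3 = 0.1541·73 + 0.1691·71 + 0.0558·35 + 1.0950·50 + 0.1650·54 + 0.1563·8 + 0.0724·32 = 92.4323
  x_4 = 0.1145·73 + 0.1339·71 + 0.0379·35 + 0.1075·50 + 1.1795·54 + 0.1099·8 + 0.0964·32 = 92.2263
  x_5 = 0.1847·73 + 0.1213·71 + 0.1137·35 + 0.1585·50 + 0.1888·54 + 1.1610·8 + 0.0810·32 = 56.0753
  x_6 = 0.1541·73 + 0.1730·71 + 0.0390·35 + 0.0870·50 + 0.1749·54 + 0.0874·8 + 1.0492·32 = 72.9669

92.4323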